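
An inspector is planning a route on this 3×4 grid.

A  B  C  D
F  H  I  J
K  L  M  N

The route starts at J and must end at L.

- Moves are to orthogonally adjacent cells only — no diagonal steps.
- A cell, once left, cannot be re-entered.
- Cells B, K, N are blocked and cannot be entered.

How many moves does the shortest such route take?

3

The Manhattan distance from J to L is |2−3| + |4−2| = 3, so at least 3 moves are needed.
A route of 3 moves achieves this: J → I → M → L.
Since 3 matches the lower bound, it is optimal.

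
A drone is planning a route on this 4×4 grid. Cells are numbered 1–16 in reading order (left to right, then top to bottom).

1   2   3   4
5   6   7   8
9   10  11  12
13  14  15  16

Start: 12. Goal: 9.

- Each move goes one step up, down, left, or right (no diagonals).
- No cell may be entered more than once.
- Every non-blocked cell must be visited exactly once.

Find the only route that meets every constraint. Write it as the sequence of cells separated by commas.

12, 16, 15, 11, 7, 8, 4, 3, 2, 1, 5, 6, 10, 14, 13, 9

Need to visit all 16 open cells exactly once, starting at 12 and ending at 9.
Cell 1 has only two open neighbours (5 and 2), so the path must pass straight through it: one of those is the cell it's entered from and the other is where it exits.
Route from 12: down to 16, left to 15, 2× up (reaching 7), right to 8, up to 4, 3× left (reaching 1), down to 5, right to 6, 2× down (reaching 14), left to 13, up to 9 — 15 moves in all.
Check: all 16 open cells covered.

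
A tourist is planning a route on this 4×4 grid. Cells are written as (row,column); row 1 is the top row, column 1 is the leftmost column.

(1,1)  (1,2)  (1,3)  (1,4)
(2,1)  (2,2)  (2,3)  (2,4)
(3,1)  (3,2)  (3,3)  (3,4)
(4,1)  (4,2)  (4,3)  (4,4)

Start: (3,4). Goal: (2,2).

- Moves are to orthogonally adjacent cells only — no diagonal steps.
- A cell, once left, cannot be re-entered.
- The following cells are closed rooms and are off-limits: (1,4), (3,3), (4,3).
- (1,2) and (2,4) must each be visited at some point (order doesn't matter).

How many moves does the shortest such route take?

Any route passes through (1,2) and (2,4) in some order between (3,4) and (2,2). Summing Manhattan distances along each leg and taking the cheapest ordering ((3,4) → (2,4) → (1,2) → (2,2)) gives a lower bound of 1 + 3 + 1 = 5 moves.
A route of 5 moves achieves this: (3,4) → (2,4) → (2,3) → (1,3) → (1,2) → (2,2).
Since 5 matches the lower bound, it is optimal.

5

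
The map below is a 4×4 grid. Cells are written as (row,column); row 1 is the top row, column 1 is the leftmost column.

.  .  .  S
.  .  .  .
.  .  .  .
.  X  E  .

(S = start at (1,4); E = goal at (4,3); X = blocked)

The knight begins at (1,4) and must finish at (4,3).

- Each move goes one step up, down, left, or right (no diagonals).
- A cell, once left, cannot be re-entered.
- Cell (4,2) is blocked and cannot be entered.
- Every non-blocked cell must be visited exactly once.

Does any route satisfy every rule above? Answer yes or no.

no

Cell (4,1) has only one open neighbour but is neither the start nor the goal, so a Hamiltonian route would have to both enter and leave it through the same neighbour — impossible without revisiting.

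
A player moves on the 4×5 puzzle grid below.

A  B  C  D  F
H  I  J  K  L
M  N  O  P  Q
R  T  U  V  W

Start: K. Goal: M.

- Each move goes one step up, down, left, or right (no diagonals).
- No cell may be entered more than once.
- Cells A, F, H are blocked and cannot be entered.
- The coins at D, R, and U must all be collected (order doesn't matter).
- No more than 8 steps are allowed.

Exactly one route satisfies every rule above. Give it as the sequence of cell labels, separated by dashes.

Any route must reach D, R, and U and still end at M within 8 moves, so the order of the required stops is forced.
Route from K: up 1 to D, left 1 to C, down 3 to U, left 2 to R, up 1 to M — 8 moves in all.
Check: all required cells visited; 8 ≤ 8 moves.

K - D - C - J - O - U - T - R - M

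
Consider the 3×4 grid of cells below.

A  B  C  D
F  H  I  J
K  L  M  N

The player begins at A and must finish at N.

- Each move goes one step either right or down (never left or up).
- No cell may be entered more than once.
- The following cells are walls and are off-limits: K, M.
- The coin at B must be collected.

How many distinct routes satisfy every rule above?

3

A right/down-only route from A to N makes exactly 2 down-moves and 3 right-moves in some order.
With no other constraints that would be C(5,2) = 10 routes.
Split at B and multiply the segment counts (each segment already excludes blocked cells): A→B: 1; B→N: 3; product = 3.
That gives 3 routes.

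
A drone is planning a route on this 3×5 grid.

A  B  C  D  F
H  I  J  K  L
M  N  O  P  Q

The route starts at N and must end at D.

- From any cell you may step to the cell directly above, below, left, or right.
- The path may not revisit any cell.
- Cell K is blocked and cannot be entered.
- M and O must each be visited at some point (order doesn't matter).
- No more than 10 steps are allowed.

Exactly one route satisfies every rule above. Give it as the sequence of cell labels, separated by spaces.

N M H I J O P Q L F D

The budget equals the shortest possible length, so every move has to be on a shortest route through the required cells.
Route from N: left to M, up to H, 2× right (reaching J), down to O, 2× right (reaching Q), 2× up (reaching F), left to D — 10 moves in all.
Check: all required cells visited; 10 ≤ 10 moves.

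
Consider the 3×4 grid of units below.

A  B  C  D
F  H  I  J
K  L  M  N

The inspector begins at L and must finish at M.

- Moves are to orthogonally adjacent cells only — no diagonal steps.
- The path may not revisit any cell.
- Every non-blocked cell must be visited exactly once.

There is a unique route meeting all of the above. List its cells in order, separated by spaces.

Need to visit all 12 open cells exactly once, starting at L and ending at M.
Route from L: left to K, 2× up (reaching A), right to B, down to H, right to I, up to C, right to D, 2× down (reaching N), left to M — 11 moves in all.
Check: all 12 open cells covered.

L K F A B H I C D J N M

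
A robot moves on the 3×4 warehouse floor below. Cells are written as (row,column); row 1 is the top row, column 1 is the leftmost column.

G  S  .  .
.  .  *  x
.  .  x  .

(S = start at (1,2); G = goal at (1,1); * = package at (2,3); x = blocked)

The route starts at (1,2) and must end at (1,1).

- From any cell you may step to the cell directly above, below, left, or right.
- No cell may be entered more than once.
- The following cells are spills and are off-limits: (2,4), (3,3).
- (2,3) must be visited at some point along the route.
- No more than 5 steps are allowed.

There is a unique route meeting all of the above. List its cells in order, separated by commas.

The budget equals the shortest possible length, so every move has to be on a shortest route through the required cells.
Route from (1,2): right to (1,3), down to (2,3), 2× left (reaching (2,1)), up to (1,1) — 5 moves in all.
Check: all required cells visited; 5 ≤ 5 moves.

(1,2), (1,3), (2,3), (2,2), (2,1), (1,1)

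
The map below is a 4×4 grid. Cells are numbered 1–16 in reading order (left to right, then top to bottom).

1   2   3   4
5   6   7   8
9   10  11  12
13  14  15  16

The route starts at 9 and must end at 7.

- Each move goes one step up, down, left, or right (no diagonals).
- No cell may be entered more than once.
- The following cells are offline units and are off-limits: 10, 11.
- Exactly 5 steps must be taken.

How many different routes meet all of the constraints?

3

Need simple routes of exactly 5 moves from 9 to 7 (Manhattan distance 3, so 1 moves are spent on a detour and 1 undoing it).
Enumerating: 9 5 1 2 6 7 | 9 5 1 2 3 7 | 9 5 6 2 3 7.
That gives 3 routes.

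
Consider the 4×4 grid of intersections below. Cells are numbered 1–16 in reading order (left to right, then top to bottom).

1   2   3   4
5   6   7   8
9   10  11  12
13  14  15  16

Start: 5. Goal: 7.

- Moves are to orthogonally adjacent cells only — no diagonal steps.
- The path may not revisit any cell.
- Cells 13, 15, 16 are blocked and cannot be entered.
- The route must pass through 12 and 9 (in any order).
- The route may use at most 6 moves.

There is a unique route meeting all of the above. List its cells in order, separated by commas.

5, 9, 10, 11, 12, 8, 7

Any route must reach 12 and 9 and still end at 7 within 6 moves, so the order of the required stops is forced.
Route from 5: down 1 to 9, right 3 to 12, up 1 to 8, left 1 to 7 — 6 moves in all.
Check: all required cells visited; 6 ≤ 6 moves.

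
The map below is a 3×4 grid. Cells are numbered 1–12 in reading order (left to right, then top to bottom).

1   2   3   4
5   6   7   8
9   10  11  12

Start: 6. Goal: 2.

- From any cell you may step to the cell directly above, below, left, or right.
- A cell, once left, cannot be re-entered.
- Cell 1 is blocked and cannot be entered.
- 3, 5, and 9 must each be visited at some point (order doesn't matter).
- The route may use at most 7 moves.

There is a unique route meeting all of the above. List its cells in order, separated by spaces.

6 5 9 10 11 7 3 2

The budget equals the shortest possible length, so every move has to be on a shortest route through the required cells.
Route from 6: left to 5, down to 9, 2× right (reaching 11), 2× up (reaching 3), left to 2 — 7 moves in all.
Check: all required cells visited; 7 ≤ 7 moves.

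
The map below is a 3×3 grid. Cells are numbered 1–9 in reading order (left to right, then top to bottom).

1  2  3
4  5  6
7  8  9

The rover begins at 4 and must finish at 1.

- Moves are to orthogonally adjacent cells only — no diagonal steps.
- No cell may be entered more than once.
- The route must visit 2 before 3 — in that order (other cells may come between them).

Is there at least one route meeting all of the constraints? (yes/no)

no

Ignoring the required order, 4 revisit-free routes from 4 to 1 pass through all of 2 and 3; the waypoint orders that occur are 3 → 2 (4) — never 2 → 3.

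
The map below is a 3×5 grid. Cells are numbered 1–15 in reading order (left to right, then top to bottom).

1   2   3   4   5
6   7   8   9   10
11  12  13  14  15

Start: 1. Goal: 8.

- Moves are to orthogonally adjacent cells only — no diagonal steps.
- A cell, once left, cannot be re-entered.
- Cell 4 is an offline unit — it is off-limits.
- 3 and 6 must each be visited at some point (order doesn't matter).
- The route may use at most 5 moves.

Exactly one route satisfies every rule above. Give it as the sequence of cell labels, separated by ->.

1 -> 6 -> 7 -> 2 -> 3 -> 8

The budget equals the shortest possible length, so every move has to be on a shortest route through the required cells.
Route from 1: down to 6, right to 7, up to 2, right to 3, down to 8 — 5 moves in all.
Check: all required cells visited; 5 ≤ 5 moves.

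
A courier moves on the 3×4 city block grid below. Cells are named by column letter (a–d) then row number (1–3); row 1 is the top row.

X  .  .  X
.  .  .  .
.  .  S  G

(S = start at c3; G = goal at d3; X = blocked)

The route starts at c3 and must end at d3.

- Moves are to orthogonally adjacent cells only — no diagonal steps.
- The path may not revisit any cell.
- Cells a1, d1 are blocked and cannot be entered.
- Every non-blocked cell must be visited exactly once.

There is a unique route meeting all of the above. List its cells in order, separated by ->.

c3 -> b3 -> a3 -> a2 -> b2 -> b1 -> c1 -> c2 -> d2 -> d3

Need to visit all 10 open cells exactly once, starting at c3 and ending at d3.
Route from c3: 2× left (reaching a3), up to a2, right to b2, up to b1, right to c1, down to c2, right to d2, down to d3 — 9 moves in all.
Check: all 10 open cells covered.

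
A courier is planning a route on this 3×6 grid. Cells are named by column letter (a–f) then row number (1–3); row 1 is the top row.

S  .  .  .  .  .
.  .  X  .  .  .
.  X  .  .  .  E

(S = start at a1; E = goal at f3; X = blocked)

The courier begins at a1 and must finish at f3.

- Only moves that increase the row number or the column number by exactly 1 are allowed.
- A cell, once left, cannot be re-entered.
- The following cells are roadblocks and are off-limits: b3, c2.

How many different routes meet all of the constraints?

A right/down-only route from a1 to f3 makes exactly 2 down-moves and 5 right-moves in some order.
With no other constraints that would be C(7,2) = 21 routes.
Subtract routes through each blocked cell (inclusion–exclusion for overlaps): − through c2: 12 − through b3: 3 → 6.
That gives 6 routes.

6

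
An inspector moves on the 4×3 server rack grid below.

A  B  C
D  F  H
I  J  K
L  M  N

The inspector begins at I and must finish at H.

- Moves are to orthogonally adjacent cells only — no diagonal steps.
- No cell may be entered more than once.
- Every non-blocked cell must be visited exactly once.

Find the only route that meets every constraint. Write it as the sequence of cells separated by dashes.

Need to visit all 12 open cells exactly once, starting at I and ending at H.
Route from I: down 1 to L, right 2 to N, up 1 to K, left 1 to J, up 1 to F, left 1 to D, up 1 to A, right 2 to C, down 1 to H — 11 moves in all.
Check: all 12 open cells covered.

I - L - M - N - K - J - F - D - A - B - C - H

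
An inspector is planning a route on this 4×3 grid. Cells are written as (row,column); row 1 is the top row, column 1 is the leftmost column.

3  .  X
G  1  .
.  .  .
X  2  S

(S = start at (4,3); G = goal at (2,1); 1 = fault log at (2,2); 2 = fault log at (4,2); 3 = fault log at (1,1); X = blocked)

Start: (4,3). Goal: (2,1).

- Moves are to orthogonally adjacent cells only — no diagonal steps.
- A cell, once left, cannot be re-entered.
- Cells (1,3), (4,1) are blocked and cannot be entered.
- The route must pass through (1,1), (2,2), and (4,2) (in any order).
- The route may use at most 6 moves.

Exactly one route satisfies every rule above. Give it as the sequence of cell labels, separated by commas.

Any route must reach (1,1), (2,2), and (4,2) and still end at (2,1) within 6 moves, so the order of the required stops is forced.
Route from (4,3): left 1 to (4,2), up 3 to (1,2), left 1 to (1,1), down 1 to (2,1) — 6 moves in all.
Check: all required cells visited; 6 ≤ 6 moves.

(4,3), (4,2), (3,2), (2,2), (1,2), (1,1), (2,1)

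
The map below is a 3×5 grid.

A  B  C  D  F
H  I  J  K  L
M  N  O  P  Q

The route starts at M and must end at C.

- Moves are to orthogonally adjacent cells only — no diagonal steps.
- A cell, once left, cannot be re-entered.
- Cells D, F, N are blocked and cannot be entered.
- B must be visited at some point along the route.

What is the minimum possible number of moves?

Any route passes through B somewhere between M and C. Summing Manhattan distances along the two legs (M → B → C) gives a lower bound of 3 + 1 = 4 moves.
A route of 4 moves achieves this: M → H → A → B → C.
Since 4 matches the lower bound, it is optimal.

4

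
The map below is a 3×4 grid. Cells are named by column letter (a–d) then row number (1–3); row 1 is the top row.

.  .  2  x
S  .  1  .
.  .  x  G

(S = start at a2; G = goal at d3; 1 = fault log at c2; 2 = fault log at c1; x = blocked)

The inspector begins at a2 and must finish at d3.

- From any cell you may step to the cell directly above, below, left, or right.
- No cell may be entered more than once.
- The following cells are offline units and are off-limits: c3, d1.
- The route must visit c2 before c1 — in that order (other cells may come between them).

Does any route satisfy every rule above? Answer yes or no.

Ignoring the required order, 3 revisit-free routes from a2 to d3 pass through all of c2 and c1; the waypoint orders that occur are c1 → c2 (3) — never c2 → c1.

no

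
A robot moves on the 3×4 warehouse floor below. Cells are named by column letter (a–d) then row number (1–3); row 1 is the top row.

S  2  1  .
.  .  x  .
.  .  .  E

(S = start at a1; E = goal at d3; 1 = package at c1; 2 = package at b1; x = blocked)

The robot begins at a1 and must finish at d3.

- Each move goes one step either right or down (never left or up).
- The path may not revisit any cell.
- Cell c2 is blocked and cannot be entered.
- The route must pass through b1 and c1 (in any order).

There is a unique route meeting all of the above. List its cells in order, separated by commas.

Moves only go right or down, so the column and row indices never decrease.
Route from a1: 3× right (reaching d1), 2× down (reaching d3) — 5 moves in all.
Check: all required cells visited.

a1, b1, c1, d1, d2, d3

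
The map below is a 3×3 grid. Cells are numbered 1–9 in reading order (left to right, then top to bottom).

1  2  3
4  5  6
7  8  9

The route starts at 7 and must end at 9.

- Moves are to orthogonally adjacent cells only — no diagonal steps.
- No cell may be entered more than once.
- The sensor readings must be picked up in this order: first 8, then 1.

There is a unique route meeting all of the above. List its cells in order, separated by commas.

The waypoints must appear in the order 8, 1, with no cell reused.
Route from 7: right to 8, up to 5, left to 4, up to 1, 2× right (reaching 3), 2× down (reaching 9) — 8 moves in all.
Check: order respected (8 at step 1, 1 at step 4).

7, 8, 5, 4, 1, 2, 3, 6, 9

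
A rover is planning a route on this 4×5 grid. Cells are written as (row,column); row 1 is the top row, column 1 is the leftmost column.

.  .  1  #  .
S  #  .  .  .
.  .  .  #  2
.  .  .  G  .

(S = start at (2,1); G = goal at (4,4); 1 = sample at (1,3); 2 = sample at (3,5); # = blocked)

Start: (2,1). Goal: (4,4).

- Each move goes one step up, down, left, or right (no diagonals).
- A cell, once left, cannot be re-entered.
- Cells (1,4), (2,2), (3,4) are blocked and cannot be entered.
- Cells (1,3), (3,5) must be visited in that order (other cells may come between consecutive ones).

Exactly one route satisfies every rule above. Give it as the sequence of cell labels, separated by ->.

The waypoints must appear in the order (1,3), (3,5), with no cell reused.
Route from (2,1): up 1 to (1,1), right 2 to (1,3), down 1 to (2,3), right 2 to (2,5), down 2 to (4,5), left 1 to (4,4) — 9 moves in all.
Check: order respected (1 at step 3, 2 at step 7).

(2,1) -> (1,1) -> (1,2) -> (1,3) -> (2,3) -> (2,4) -> (2,5) -> (3,5) -> (4,5) -> (4,4)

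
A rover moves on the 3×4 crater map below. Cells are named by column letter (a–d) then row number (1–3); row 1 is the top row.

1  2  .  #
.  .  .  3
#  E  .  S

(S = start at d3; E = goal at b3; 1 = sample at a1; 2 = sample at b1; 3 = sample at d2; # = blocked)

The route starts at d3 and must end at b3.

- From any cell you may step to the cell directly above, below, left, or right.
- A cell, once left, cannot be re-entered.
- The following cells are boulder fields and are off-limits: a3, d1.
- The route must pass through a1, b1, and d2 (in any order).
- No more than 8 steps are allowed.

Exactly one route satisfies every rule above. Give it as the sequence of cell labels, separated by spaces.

The budget equals the shortest possible length, so every move has to be on a shortest route through the required cells.
Route from d3: up 1 to d2, left 1 to c2, up 1 to c1, left 2 to a1, down 1 to a2, right 1 to b2, down 1 to b3 — 8 moves in all.
Check: all required cells visited; 8 ≤ 8 moves.

d3 d2 c2 c1 b1 a1 a2 b2 b3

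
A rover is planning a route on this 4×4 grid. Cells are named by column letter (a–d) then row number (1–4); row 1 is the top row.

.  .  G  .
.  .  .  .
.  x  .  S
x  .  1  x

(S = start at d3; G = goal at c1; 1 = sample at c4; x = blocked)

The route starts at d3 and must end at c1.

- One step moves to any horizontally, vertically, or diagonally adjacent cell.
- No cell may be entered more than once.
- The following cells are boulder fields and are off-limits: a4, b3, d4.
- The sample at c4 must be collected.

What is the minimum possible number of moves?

Any route passes through c4 somewhere between d3 and c1. Summing Chebyshev distances along the two legs (d3 → c4 → c1) gives a lower bound of 1 + 3 = 4 moves.
A route of 4 moves achieves this: d3 → c4 → c3 → b2 → c1.
Since 4 matches the lower bound, it is optimal.

4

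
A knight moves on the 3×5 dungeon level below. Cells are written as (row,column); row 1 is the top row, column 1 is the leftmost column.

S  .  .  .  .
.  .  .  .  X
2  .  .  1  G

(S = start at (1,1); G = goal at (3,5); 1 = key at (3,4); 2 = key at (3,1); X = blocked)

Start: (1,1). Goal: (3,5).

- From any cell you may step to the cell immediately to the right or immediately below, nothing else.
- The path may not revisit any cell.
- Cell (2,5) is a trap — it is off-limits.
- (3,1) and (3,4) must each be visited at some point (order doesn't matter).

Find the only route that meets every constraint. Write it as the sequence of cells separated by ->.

Moves only go right or down, so the column and row indices never decrease.
Route from (1,1): down 2 to (3,1), right 4 to (3,5) — 6 moves in all.
Check: all required cells visited.

(1,1) -> (2,1) -> (3,1) -> (3,2) -> (3,3) -> (3,4) -> (3,5)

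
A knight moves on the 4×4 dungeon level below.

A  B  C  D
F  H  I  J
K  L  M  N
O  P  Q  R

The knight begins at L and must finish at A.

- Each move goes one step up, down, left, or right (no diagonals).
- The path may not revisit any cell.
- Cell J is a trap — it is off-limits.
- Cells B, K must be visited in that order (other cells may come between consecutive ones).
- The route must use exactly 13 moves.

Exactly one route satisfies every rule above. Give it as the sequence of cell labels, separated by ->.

The waypoints must appear in the order B, K, with no cell reused.
Route from L: 2× up (reaching B), right to C, 2× down (reaching M), right to N, down to R, 3× left (reaching O), 3× up (reaching A) — 13 moves in all.
Check: order respected (B at step 2, K at step 11); 13 moves as required.

L -> H -> B -> C -> I -> M -> N -> R -> Q -> P -> O -> K -> F -> A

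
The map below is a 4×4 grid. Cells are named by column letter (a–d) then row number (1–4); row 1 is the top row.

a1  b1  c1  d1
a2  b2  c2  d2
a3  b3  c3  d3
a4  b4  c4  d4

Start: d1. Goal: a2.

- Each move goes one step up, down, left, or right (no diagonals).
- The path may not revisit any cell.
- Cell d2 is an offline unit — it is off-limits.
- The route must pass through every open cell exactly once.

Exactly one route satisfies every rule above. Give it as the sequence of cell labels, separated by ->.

d1 -> c1 -> c2 -> c3 -> d3 -> d4 -> c4 -> b4 -> a4 -> a3 -> b3 -> b2 -> b1 -> a1 -> a2

Need to visit all 15 open cells exactly once, starting at d1 and ending at a2.
Route from d1: left 1 to c1, down 2 to c3, right 1 to d3, down 1 to d4, left 3 to a4, up 1 to a3, right 1 to b3, up 2 to b1, left 1 to a1, down 1 to a2 — 14 moves in all.
Check: all 15 open cells covered.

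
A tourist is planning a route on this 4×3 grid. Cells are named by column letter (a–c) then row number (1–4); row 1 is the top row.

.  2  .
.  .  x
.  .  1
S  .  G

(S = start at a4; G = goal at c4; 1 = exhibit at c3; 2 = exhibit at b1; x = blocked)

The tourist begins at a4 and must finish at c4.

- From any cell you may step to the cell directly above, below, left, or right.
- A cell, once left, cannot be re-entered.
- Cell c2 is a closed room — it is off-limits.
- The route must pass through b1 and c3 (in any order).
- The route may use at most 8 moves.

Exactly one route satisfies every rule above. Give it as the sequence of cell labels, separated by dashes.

a4 - a3 - a2 - a1 - b1 - b2 - b3 - c3 - c4

Any route must reach b1 and c3 and still end at c4 within 8 moves, so the order of the required stops is forced.
Route from a4: 3× up (reaching a1), right to b1, 2× down (reaching b3), right to c3, down to c4 — 8 moves in all.
Check: all required cells visited; 8 ≤ 8 moves.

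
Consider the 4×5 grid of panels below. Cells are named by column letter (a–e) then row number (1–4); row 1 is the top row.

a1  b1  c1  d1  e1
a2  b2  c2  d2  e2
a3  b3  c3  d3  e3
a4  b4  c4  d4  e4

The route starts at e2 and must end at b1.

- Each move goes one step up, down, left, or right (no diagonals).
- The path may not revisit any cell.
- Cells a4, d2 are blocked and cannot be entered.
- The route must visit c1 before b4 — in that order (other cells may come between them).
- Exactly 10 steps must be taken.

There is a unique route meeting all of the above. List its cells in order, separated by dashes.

The waypoints must appear in the order c1, b4, with no cell reused.
Route from e2: up 1 to e1, left 2 to c1, down 3 to c4, left 1 to b4, up 3 to b1 — 10 moves in all.
Check: order respected (c1 at step 3, b4 at step 7); 10 moves as required.

e2 - e1 - d1 - c1 - c2 - c3 - c4 - b4 - b3 - b2 - b1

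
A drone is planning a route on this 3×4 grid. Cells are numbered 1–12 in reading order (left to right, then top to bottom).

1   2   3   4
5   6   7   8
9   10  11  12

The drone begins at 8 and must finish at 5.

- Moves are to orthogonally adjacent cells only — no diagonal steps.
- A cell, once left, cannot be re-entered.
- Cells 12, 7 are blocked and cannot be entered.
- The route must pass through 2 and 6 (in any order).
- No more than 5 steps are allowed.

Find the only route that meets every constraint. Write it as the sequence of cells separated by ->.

Any route must reach 2 and 6 and still end at 5 within 5 moves, so the order of the required stops is forced.
Route from 8: up 1 to 4, left 2 to 2, down 1 to 6, left 1 to 5 — 5 moves in all.
Check: all required cells visited; 5 ≤ 5 moves.

8 -> 4 -> 3 -> 2 -> 6 -> 5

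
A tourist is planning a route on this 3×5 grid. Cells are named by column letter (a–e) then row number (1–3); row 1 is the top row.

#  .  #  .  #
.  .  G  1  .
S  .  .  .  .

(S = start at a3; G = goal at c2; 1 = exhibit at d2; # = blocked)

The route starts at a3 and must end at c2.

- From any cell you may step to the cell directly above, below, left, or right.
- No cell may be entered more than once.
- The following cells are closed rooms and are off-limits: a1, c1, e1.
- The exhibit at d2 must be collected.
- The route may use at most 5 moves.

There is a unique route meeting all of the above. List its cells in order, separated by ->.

Any route must reach d2 and still end at c2 within 5 moves, so the order of the required stops is forced.
Route from a3: right 3 to d3, up 1 to d2, left 1 to c2 — 5 moves in all.
Check: all required cells visited; 5 ≤ 5 moves.

a3 -> b3 -> c3 -> d3 -> d2 -> c2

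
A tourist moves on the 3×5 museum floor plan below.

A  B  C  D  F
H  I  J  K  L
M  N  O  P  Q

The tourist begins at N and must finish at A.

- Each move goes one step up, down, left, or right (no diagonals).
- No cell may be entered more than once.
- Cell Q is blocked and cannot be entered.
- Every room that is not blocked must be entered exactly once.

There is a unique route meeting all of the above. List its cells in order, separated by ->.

Need to visit all 14 open cells exactly once, starting at N and ending at A.
Cell F has only two open neighbours (L and D), so the path must pass straight through it: one of those is the cell it's entered from and the other is where it exits.
Route from N: left to M, up to H, 2× right (reaching J), down to O, right to P, up to K, right to L, up to F, 4× left (reaching A) — 13 moves in all.
Check: all 14 open cells covered.

N -> M -> H -> I -> J -> O -> P -> K -> L -> F -> D -> C -> B -> A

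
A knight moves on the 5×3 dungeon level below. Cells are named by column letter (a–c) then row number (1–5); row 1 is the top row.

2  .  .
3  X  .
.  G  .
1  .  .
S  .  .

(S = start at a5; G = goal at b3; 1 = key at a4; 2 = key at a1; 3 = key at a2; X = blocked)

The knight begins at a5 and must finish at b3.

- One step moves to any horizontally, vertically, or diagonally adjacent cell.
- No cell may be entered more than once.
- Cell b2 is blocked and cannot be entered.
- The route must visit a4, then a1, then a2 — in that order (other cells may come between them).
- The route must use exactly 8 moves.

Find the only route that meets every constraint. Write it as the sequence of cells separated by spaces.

The waypoints must appear in the order a4, a1, a2, with no cell reused.
Route from a5: up to a4, right to b4, up-right to c3, up to c2, up-left to b1, left to a1, down to a2, down-right to b3 — 8 moves in all.
Check: order respected (1 at step 1, 2 at step 6, 3 at step 7); 8 moves as required.

a5 a4 b4 c3 c2 b1 a1 a2 b3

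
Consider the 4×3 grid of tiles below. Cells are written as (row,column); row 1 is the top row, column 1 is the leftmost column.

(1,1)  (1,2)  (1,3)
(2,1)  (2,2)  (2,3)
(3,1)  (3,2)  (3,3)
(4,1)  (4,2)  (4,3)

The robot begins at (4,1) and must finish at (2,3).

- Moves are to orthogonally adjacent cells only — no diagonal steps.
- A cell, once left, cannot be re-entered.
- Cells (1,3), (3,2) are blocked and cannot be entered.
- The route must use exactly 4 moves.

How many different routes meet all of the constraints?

2

Need simple routes of exactly 4 moves from (4,1) to (2,3) (Manhattan distance 4, so 0 moves are spent on a detour and 0 undoing it).
Enumerating: (4,1) (3,1) (2,1) (2,2) (2,3) | (4,1) (4,2) (4,3) (3,3) (2,3).
That gives 2 routes.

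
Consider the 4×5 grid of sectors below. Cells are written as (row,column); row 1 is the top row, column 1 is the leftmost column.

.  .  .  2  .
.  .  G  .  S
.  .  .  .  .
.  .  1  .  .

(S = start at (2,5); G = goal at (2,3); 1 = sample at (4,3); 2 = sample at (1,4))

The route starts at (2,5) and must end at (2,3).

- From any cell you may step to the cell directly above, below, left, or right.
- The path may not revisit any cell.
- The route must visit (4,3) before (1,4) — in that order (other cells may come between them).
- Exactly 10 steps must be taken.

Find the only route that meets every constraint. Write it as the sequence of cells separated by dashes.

(2,5) - (3,5) - (4,5) - (4,4) - (4,3) - (3,3) - (3,4) - (2,4) - (1,4) - (1,3) - (2,3)

The waypoints must appear in the order (4,3), (1,4), with no cell reused.
Route from (2,5): 2× down (reaching (4,5)), 2× left (reaching (4,3)), up to (3,3), right to (3,4), 2× up (reaching (1,4)), left to (1,3), down to (2,3) — 10 moves in all.
Check: order respected (1 at step 4, 2 at step 8); 10 moves as required.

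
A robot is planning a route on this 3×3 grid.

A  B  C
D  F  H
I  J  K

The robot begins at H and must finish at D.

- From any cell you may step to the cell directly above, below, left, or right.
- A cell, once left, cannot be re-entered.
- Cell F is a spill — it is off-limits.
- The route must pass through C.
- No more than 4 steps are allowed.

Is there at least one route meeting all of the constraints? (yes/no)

One route that works: H → C → B → A → D.

yes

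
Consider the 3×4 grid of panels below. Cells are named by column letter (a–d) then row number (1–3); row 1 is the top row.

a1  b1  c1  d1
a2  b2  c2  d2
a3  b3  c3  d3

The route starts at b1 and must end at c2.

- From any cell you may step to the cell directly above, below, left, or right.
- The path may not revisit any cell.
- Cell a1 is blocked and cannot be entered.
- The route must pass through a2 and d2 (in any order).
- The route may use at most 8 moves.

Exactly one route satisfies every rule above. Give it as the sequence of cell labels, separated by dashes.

The 8-move cap with required stops at a2, d2 leaves no slack for detours.
Route from b1: down 1 to b2, left 1 to a2, down 1 to a3, right 3 to d3, up 1 to d2, left 1 to c2 — 8 moves in all.
Check: all required cells visited; 8 ≤ 8 moves.

b1 - b2 - a2 - a3 - b3 - c3 - d3 - d2 - c2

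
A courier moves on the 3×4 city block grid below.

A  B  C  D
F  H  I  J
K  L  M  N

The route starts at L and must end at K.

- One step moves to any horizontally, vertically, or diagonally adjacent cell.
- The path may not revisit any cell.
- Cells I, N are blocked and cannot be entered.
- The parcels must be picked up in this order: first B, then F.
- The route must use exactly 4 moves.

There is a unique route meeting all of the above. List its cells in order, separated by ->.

The waypoints must appear in the order B, F, with no cell reused.
Route from L: up 2 to B, down-left 1 to F, down 1 to K — 4 moves in all.
Check: order respected (B at step 2, F at step 3); 4 moves as required.

L -> H -> B -> F -> K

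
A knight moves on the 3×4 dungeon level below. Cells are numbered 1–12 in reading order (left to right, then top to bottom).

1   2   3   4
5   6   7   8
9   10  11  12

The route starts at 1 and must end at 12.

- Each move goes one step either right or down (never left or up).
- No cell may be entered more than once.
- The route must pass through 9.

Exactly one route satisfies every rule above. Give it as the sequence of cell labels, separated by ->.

1 -> 5 -> 9 -> 10 -> 11 -> 12

Moves only go right or down, so the column and row indices never decrease.
Route from 1: down 2 to 9, right 3 to 12 — 5 moves in all.
Check: all required cells visited.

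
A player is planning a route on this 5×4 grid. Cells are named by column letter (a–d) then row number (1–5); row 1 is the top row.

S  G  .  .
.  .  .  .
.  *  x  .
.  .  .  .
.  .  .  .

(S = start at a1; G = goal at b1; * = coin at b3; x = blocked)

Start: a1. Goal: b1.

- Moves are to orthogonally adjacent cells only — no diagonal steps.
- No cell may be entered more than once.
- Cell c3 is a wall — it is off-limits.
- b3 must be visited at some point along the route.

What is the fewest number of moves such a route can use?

Any route passes through b3 somewhere between a1 and b1. Summing Manhattan distances along the two legs (a1 → b3 → b1) gives a lower bound of 3 + 2 = 5 moves.
A route of 5 moves achieves this: a1 → a2 → a3 → b3 → b2 → b1.
Since 5 matches the lower bound, it is optimal.

5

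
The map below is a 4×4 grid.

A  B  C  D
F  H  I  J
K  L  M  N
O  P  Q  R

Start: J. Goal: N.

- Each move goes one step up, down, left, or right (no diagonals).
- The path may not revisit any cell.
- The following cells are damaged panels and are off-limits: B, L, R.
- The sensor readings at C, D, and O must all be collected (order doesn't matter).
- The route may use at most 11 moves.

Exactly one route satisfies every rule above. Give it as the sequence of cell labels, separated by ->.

Any route must reach C, D, and O and still end at N within 11 moves, so the order of the required stops is forced.
Route from J: up to D, left to C, down to I, 2× left (reaching F), 2× down (reaching O), 2× right (reaching Q), up to M, right to N — 11 moves in all.
Check: all required cells visited; 11 ≤ 11 moves.

J -> D -> C -> I -> H -> F -> K -> O -> P -> Q -> M -> N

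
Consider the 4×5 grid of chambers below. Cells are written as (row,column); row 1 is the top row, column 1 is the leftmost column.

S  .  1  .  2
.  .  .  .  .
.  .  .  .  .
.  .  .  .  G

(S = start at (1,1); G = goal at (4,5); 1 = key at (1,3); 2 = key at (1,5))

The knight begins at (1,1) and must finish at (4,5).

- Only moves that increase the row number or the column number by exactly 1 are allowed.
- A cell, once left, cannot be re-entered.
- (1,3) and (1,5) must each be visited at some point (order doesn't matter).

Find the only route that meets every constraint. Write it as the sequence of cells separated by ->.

Moves only go right or down, so the column and row indices never decrease.
Route from (1,1): 4× right (reaching (1,5)), 3× down (reaching (4,5)) — 7 moves in all.
Check: all required cells visited.

(1,1) -> (1,2) -> (1,3) -> (1,4) -> (1,5) -> (2,5) -> (3,5) -> (4,5)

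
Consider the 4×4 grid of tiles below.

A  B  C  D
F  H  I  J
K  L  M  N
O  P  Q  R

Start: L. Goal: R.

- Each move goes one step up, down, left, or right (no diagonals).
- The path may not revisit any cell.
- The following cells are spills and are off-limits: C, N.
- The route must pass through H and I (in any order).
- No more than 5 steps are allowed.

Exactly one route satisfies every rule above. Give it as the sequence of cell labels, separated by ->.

Any route must reach H and I and still end at R within 5 moves, so the order of the required stops is forced.
Route from L: up to H, right to I, 2× down (reaching Q), right to R — 5 moves in all.
Check: all required cells visited; 5 ≤ 5 moves.

L -> H -> I -> M -> Q -> R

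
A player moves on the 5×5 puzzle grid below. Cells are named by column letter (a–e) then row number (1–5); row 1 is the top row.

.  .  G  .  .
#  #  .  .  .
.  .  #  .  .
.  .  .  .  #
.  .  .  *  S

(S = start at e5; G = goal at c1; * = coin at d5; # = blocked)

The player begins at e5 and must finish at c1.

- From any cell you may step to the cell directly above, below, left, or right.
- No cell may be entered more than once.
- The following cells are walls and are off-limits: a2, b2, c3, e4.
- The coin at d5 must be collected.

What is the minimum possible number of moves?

6

Any route passes through d5 somewhere between e5 and c1. Summing Manhattan distances along the two legs (e5 → d5 → c1) gives a lower bound of 1 + 5 = 6 moves.
A route of 6 moves achieves this: e5 → d5 → d4 → d3 → d2 → d1 → c1.
Since 6 matches the lower bound, it is optimal.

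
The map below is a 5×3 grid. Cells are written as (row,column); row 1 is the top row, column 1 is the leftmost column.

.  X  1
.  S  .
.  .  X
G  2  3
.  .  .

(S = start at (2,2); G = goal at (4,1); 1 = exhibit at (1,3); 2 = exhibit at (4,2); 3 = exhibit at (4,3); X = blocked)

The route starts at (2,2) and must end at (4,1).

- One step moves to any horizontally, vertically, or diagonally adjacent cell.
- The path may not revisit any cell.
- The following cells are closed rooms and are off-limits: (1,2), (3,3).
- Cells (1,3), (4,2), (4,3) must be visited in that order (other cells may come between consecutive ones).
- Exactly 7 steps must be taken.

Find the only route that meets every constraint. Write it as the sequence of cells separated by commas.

(2,2), (1,3), (2,3), (3,2), (4,2), (4,3), (5,2), (4,1)

The waypoints must appear in the order (1,3), (4,2), (4,3), with no cell reused.
Route from (2,2): up-right to (1,3), down to (2,3), down-left to (3,2), down to (4,2), right to (4,3), down-left to (5,2), up-left to (4,1) — 7 moves in all.
Check: order respected (1 at step 1, 2 at step 4, 3 at step 5); 7 moves as required.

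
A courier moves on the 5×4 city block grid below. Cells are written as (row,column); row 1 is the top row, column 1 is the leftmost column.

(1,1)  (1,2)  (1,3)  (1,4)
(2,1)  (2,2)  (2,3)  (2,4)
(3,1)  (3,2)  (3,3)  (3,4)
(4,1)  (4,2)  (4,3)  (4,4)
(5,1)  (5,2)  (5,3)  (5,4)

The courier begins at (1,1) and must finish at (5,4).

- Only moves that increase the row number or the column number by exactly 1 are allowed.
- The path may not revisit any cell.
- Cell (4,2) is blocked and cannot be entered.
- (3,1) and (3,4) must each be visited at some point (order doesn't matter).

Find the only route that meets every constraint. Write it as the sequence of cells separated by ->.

(1,1) -> (2,1) -> (3,1) -> (3,2) -> (3,3) -> (3,4) -> (4,4) -> (5,4)

Moves only go right or down, so the column and row indices never decrease.
Route from (1,1): 2× down (reaching (3,1)), 3× right (reaching (3,4)), 2× down (reaching (5,4)) — 7 moves in all.
Check: all required cells visited.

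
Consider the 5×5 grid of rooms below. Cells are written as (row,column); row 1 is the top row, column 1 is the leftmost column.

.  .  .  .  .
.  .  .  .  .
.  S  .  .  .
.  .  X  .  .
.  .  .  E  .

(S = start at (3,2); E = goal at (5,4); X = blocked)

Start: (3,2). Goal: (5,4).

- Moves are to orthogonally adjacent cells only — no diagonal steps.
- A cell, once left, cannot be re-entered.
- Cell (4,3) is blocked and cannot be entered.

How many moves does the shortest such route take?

The Manhattan distance from (3,2) to (5,4) is |3−5| + |2−4| = 4, so at least 4 moves are needed.
A route of 4 moves achieves this: (3,2) → (4,2) → (5,2) → (5,3) → (5,4).
Since 4 matches the lower bound, it is optimal.

4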